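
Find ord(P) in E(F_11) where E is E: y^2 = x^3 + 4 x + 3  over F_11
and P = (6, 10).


Compute successive multiples of P until we hit O:
  1P = (6, 10)
  2P = (0, 6)
  3P = (3, 3)
  4P = (5, 7)
  5P = (9, 3)
  6P = (10, 3)
  7P = (7, 0)
  8P = (10, 8)
  ... (continuing to 14P)
  14P = O

ord(P) = 14


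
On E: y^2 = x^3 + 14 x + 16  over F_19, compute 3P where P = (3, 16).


k = 3 = 11_2 (binary, LSB first: 11)
Double-and-add from P = (3, 16):
  bit 0 = 1: acc = O + (3, 16) = (3, 16)
  bit 1 = 1: acc = (3, 16) + (18, 1) = (18, 18)

3P = (18, 18)


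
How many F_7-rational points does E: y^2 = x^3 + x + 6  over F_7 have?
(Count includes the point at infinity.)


For each x in F_7, count y with y^2 = x^3 + 1 x + 6 mod 7:
  x = 1: RHS = 1, y in [1, 6]  -> 2 point(s)
  x = 2: RHS = 2, y in [3, 4]  -> 2 point(s)
  x = 3: RHS = 1, y in [1, 6]  -> 2 point(s)
  x = 4: RHS = 4, y in [2, 5]  -> 2 point(s)
  x = 6: RHS = 4, y in [2, 5]  -> 2 point(s)
Affine points: 10. Add the point at infinity: total = 11.

#E(F_7) = 11


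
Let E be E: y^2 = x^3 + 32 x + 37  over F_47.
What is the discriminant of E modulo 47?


4 a^3 + 27 b^2 = 4*32^3 + 27*37^2 = 131072 + 36963 = 168035
Delta = -16 * (168035) = -2688560
Delta mod 47 = 28

Delta = 28 (mod 47)


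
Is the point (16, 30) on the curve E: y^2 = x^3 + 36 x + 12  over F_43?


Check whether y^2 = x^3 + 36 x + 12 (mod 43) for (x, y) = (16, 30).
LHS: y^2 = 30^2 mod 43 = 40
RHS: x^3 + 36 x + 12 = 16^3 + 36*16 + 12 mod 43 = 40
LHS = RHS

Yes, on the curve


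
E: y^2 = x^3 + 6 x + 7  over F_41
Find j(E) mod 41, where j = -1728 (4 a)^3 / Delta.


Delta = -16(4 a^3 + 27 b^2) mod 41 = 22
-1728 * (4 a)^3 = -1728 * (4*6)^3 mod 41 = 40
j = 40 * 22^(-1) mod 41 = 13

j = 13 (mod 41)


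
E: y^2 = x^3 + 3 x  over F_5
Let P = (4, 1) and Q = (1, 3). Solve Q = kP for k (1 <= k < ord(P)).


Enumerate multiples of P until we hit Q = (1, 3):
  1P = (4, 1)
  2P = (1, 3)
Match found at i = 2.

k = 2


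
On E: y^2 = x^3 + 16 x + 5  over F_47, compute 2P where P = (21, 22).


Doubling: s = (3 x1^2 + a) / (2 y1)
s = (3*21^2 + 16) / (2*22) mod 47 = 8
x3 = s^2 - 2 x1 mod 47 = 8^2 - 2*21 = 22
y3 = s (x1 - x3) - y1 mod 47 = 8 * (21 - 22) - 22 = 17

2P = (22, 17)


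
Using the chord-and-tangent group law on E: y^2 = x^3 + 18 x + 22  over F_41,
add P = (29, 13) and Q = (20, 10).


P != Q, so use the chord formula.
s = (y2 - y1) / (x2 - x1) = (38) / (32) mod 41 = 14
x3 = s^2 - x1 - x2 mod 41 = 14^2 - 29 - 20 = 24
y3 = s (x1 - x3) - y1 mod 41 = 14 * (29 - 24) - 13 = 16

P + Q = (24, 16)


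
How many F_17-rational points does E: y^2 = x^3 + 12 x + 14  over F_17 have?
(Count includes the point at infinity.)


For each x in F_17, count y with y^2 = x^3 + 12 x + 14 mod 17:
  x = 3: RHS = 9, y in [3, 14]  -> 2 point(s)
  x = 6: RHS = 13, y in [8, 9]  -> 2 point(s)
  x = 7: RHS = 16, y in [4, 13]  -> 2 point(s)
  x = 9: RHS = 1, y in [1, 16]  -> 2 point(s)
  x = 11: RHS = 15, y in [7, 10]  -> 2 point(s)
  x = 12: RHS = 16, y in [4, 13]  -> 2 point(s)
  x = 13: RHS = 4, y in [2, 15]  -> 2 point(s)
  x = 14: RHS = 2, y in [6, 11]  -> 2 point(s)
  x = 15: RHS = 16, y in [4, 13]  -> 2 point(s)
  x = 16: RHS = 1, y in [1, 16]  -> 2 point(s)
Affine points: 20. Add the point at infinity: total = 21.

#E(F_17) = 21


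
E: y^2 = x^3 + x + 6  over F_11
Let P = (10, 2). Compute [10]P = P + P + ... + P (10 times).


k = 10 = 1010_2 (binary, LSB first: 0101)
Double-and-add from P = (10, 2):
  bit 0 = 0: acc unchanged = O
  bit 1 = 1: acc = O + (3, 5) = (3, 5)
  bit 2 = 0: acc unchanged = (3, 5)
  bit 3 = 1: acc = (3, 5) + (7, 9) = (2, 7)

10P = (2, 7)


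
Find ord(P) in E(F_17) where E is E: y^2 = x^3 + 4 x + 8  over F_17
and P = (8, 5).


Compute successive multiples of P until we hit O:
  1P = (8, 5)
  2P = (3, 8)
  3P = (5, 0)
  4P = (3, 9)
  5P = (8, 12)
  6P = O

ord(P) = 6


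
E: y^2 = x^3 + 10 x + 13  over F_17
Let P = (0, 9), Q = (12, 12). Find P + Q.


P != Q, so use the chord formula.
s = (y2 - y1) / (x2 - x1) = (3) / (12) mod 17 = 13
x3 = s^2 - x1 - x2 mod 17 = 13^2 - 0 - 12 = 4
y3 = s (x1 - x3) - y1 mod 17 = 13 * (0 - 4) - 9 = 7

P + Q = (4, 7)


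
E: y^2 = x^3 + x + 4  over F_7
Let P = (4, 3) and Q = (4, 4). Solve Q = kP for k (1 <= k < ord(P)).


Enumerate multiples of P until we hit Q = (4, 4):
  1P = (4, 3)
  2P = (6, 4)
  3P = (6, 3)
  4P = (4, 4)
Match found at i = 4.

k = 4


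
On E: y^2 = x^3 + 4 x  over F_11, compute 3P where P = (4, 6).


k = 3 = 11_2 (binary, LSB first: 11)
Double-and-add from P = (4, 6):
  bit 0 = 1: acc = O + (4, 6) = (4, 6)
  bit 1 = 1: acc = (4, 6) + (1, 7) = (0, 0)

3P = (0, 0)


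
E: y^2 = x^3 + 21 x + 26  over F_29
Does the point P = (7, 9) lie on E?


Check whether y^2 = x^3 + 21 x + 26 (mod 29) for (x, y) = (7, 9).
LHS: y^2 = 9^2 mod 29 = 23
RHS: x^3 + 21 x + 26 = 7^3 + 21*7 + 26 mod 29 = 23
LHS = RHS

Yes, on the curve


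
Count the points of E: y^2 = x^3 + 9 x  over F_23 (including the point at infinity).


For each x in F_23, count y with y^2 = x^3 + 9 x + 0 mod 23:
  x = 0: RHS = 0, y in [0]  -> 1 point(s)
  x = 2: RHS = 3, y in [7, 16]  -> 2 point(s)
  x = 3: RHS = 8, y in [10, 13]  -> 2 point(s)
  x = 4: RHS = 8, y in [10, 13]  -> 2 point(s)
  x = 5: RHS = 9, y in [3, 20]  -> 2 point(s)
  x = 8: RHS = 9, y in [3, 20]  -> 2 point(s)
  x = 10: RHS = 9, y in [3, 20]  -> 2 point(s)
  x = 11: RHS = 4, y in [2, 21]  -> 2 point(s)
  x = 14: RHS = 18, y in [8, 15]  -> 2 point(s)
  x = 16: RHS = 8, y in [10, 13]  -> 2 point(s)
  x = 17: RHS = 6, y in [11, 12]  -> 2 point(s)
  x = 22: RHS = 13, y in [6, 17]  -> 2 point(s)
Affine points: 23. Add the point at infinity: total = 24.

#E(F_23) = 24


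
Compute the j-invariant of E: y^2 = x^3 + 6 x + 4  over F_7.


Delta = -16(4 a^3 + 27 b^2) mod 7 = 5
-1728 * (4 a)^3 = -1728 * (4*6)^3 mod 7 = 6
j = 6 * 5^(-1) mod 7 = 4

j = 4 (mod 7)


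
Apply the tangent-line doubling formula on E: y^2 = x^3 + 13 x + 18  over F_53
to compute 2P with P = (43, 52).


Doubling: s = (3 x1^2 + a) / (2 y1)
s = (3*43^2 + 13) / (2*52) mod 53 = 29
x3 = s^2 - 2 x1 mod 53 = 29^2 - 2*43 = 13
y3 = s (x1 - x3) - y1 mod 53 = 29 * (43 - 13) - 52 = 23

2P = (13, 23)


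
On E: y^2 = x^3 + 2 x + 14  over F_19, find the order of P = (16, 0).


Compute successive multiples of P until we hit O:
  1P = (16, 0)
  2P = O

ord(P) = 2


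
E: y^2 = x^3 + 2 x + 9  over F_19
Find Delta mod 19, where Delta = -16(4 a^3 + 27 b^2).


4 a^3 + 27 b^2 = 4*2^3 + 27*9^2 = 32 + 2187 = 2219
Delta = -16 * (2219) = -35504
Delta mod 19 = 7

Delta = 7 (mod 19)


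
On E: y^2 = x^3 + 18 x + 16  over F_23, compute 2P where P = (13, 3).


Doubling: s = (3 x1^2 + a) / (2 y1)
s = (3*13^2 + 18) / (2*3) mod 23 = 7
x3 = s^2 - 2 x1 mod 23 = 7^2 - 2*13 = 0
y3 = s (x1 - x3) - y1 mod 23 = 7 * (13 - 0) - 3 = 19

2P = (0, 19)


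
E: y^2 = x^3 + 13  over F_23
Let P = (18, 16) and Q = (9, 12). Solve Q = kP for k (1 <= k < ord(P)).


Enumerate multiples of P until we hit Q = (9, 12):
  1P = (18, 16)
  2P = (13, 18)
  3P = (17, 2)
  4P = (0, 6)
  5P = (9, 12)
Match found at i = 5.

k = 5


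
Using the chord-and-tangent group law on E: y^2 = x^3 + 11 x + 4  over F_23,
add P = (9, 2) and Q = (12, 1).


P != Q, so use the chord formula.
s = (y2 - y1) / (x2 - x1) = (22) / (3) mod 23 = 15
x3 = s^2 - x1 - x2 mod 23 = 15^2 - 9 - 12 = 20
y3 = s (x1 - x3) - y1 mod 23 = 15 * (9 - 20) - 2 = 17

P + Q = (20, 17)


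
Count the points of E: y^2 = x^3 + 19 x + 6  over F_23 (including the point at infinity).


For each x in F_23, count y with y^2 = x^3 + 19 x + 6 mod 23:
  x = 0: RHS = 6, y in [11, 12]  -> 2 point(s)
  x = 1: RHS = 3, y in [7, 16]  -> 2 point(s)
  x = 2: RHS = 6, y in [11, 12]  -> 2 point(s)
  x = 4: RHS = 8, y in [10, 13]  -> 2 point(s)
  x = 8: RHS = 3, y in [7, 16]  -> 2 point(s)
  x = 9: RHS = 9, y in [3, 20]  -> 2 point(s)
  x = 10: RHS = 0, y in [0]  -> 1 point(s)
  x = 13: RHS = 12, y in [9, 14]  -> 2 point(s)
  x = 14: RHS = 3, y in [7, 16]  -> 2 point(s)
  x = 15: RHS = 9, y in [3, 20]  -> 2 point(s)
  x = 16: RHS = 13, y in [6, 17]  -> 2 point(s)
  x = 18: RHS = 16, y in [4, 19]  -> 2 point(s)
  x = 19: RHS = 4, y in [2, 21]  -> 2 point(s)
  x = 21: RHS = 6, y in [11, 12]  -> 2 point(s)
  x = 22: RHS = 9, y in [3, 20]  -> 2 point(s)
Affine points: 29. Add the point at infinity: total = 30.

#E(F_23) = 30


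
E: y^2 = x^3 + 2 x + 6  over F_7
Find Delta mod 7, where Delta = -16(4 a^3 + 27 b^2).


4 a^3 + 27 b^2 = 4*2^3 + 27*6^2 = 32 + 972 = 1004
Delta = -16 * (1004) = -16064
Delta mod 7 = 1

Delta = 1 (mod 7)


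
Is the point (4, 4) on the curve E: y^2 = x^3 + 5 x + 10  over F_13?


Check whether y^2 = x^3 + 5 x + 10 (mod 13) for (x, y) = (4, 4).
LHS: y^2 = 4^2 mod 13 = 3
RHS: x^3 + 5 x + 10 = 4^3 + 5*4 + 10 mod 13 = 3
LHS = RHS

Yes, on the curve


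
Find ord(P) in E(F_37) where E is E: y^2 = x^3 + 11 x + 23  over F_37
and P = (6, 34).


Compute successive multiples of P until we hit O:
  1P = (6, 34)
  2P = (35, 17)
  3P = (30, 26)
  4P = (34, 0)
  5P = (30, 11)
  6P = (35, 20)
  7P = (6, 3)
  8P = O

ord(P) = 8


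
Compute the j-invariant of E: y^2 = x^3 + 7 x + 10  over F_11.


Delta = -16(4 a^3 + 27 b^2) mod 11 = 1
-1728 * (4 a)^3 = -1728 * (4*7)^3 mod 11 = 4
j = 4 * 1^(-1) mod 11 = 4

j = 4 (mod 11)


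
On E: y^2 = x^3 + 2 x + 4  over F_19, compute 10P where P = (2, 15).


k = 10 = 1010_2 (binary, LSB first: 0101)
Double-and-add from P = (2, 15):
  bit 0 = 0: acc unchanged = O
  bit 1 = 1: acc = O + (5, 14) = (5, 14)
  bit 2 = 0: acc unchanged = (5, 14)
  bit 3 = 1: acc = (5, 14) + (13, 17) = (5, 5)

10P = (5, 5)


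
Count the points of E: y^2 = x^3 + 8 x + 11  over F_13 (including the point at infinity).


For each x in F_13, count y with y^2 = x^3 + 8 x + 11 mod 13:
  x = 2: RHS = 9, y in [3, 10]  -> 2 point(s)
  x = 3: RHS = 10, y in [6, 7]  -> 2 point(s)
  x = 4: RHS = 3, y in [4, 9]  -> 2 point(s)
  x = 10: RHS = 12, y in [5, 8]  -> 2 point(s)
  x = 11: RHS = 0, y in [0]  -> 1 point(s)
Affine points: 9. Add the point at infinity: total = 10.

#E(F_13) = 10


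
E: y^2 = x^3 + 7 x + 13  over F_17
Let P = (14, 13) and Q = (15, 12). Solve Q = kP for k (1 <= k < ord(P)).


Enumerate multiples of P until we hit Q = (15, 12):
  1P = (14, 13)
  2P = (6, 4)
  3P = (15, 5)
  4P = (1, 2)
  5P = (0, 8)
  6P = (2, 1)
  7P = (2, 16)
  8P = (0, 9)
  9P = (1, 15)
  10P = (15, 12)
Match found at i = 10.

k = 10


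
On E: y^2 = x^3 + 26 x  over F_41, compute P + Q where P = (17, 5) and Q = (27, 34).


P != Q, so use the chord formula.
s = (y2 - y1) / (x2 - x1) = (29) / (10) mod 41 = 7
x3 = s^2 - x1 - x2 mod 41 = 7^2 - 17 - 27 = 5
y3 = s (x1 - x3) - y1 mod 41 = 7 * (17 - 5) - 5 = 38

P + Q = (5, 38)


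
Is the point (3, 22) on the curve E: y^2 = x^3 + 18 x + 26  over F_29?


Check whether y^2 = x^3 + 18 x + 26 (mod 29) for (x, y) = (3, 22).
LHS: y^2 = 22^2 mod 29 = 20
RHS: x^3 + 18 x + 26 = 3^3 + 18*3 + 26 mod 29 = 20
LHS = RHS

Yes, on the curve


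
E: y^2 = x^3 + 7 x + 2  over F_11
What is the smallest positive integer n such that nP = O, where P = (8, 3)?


Compute successive multiples of P until we hit O:
  1P = (8, 3)
  2P = (10, 4)
  3P = (7, 3)
  4P = (7, 8)
  5P = (10, 7)
  6P = (8, 8)
  7P = O

ord(P) = 7


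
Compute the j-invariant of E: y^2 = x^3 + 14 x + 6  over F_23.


Delta = -16(4 a^3 + 27 b^2) mod 23 = 8
-1728 * (4 a)^3 = -1728 * (4*14)^3 mod 23 = 13
j = 13 * 8^(-1) mod 23 = 16

j = 16 (mod 23)


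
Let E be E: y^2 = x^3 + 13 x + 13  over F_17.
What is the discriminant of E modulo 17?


4 a^3 + 27 b^2 = 4*13^3 + 27*13^2 = 8788 + 4563 = 13351
Delta = -16 * (13351) = -213616
Delta mod 17 = 6

Delta = 6 (mod 17)


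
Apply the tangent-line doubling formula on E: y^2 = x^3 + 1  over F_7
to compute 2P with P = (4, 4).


Doubling: s = (3 x1^2 + a) / (2 y1)
s = (3*4^2 + 0) / (2*4) mod 7 = 6
x3 = s^2 - 2 x1 mod 7 = 6^2 - 2*4 = 0
y3 = s (x1 - x3) - y1 mod 7 = 6 * (4 - 0) - 4 = 6

2P = (0, 6)


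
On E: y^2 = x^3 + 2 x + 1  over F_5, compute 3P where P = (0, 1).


k = 3 = 11_2 (binary, LSB first: 11)
Double-and-add from P = (0, 1):
  bit 0 = 1: acc = O + (0, 1) = (0, 1)
  bit 1 = 1: acc = (0, 1) + (1, 3) = (3, 3)

3P = (3, 3)


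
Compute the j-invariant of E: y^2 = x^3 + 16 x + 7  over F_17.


Delta = -16(4 a^3 + 27 b^2) mod 17 = 10
-1728 * (4 a)^3 = -1728 * (4*16)^3 mod 17 = 7
j = 7 * 10^(-1) mod 17 = 16

j = 16 (mod 17)


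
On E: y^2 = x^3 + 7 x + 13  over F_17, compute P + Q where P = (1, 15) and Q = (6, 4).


P != Q, so use the chord formula.
s = (y2 - y1) / (x2 - x1) = (6) / (5) mod 17 = 8
x3 = s^2 - x1 - x2 mod 17 = 8^2 - 1 - 6 = 6
y3 = s (x1 - x3) - y1 mod 17 = 8 * (1 - 6) - 15 = 13

P + Q = (6, 13)


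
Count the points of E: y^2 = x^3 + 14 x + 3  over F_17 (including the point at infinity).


For each x in F_17, count y with y^2 = x^3 + 14 x + 3 mod 17:
  x = 1: RHS = 1, y in [1, 16]  -> 2 point(s)
  x = 3: RHS = 4, y in [2, 15]  -> 2 point(s)
  x = 4: RHS = 4, y in [2, 15]  -> 2 point(s)
  x = 7: RHS = 2, y in [6, 11]  -> 2 point(s)
  x = 8: RHS = 15, y in [7, 10]  -> 2 point(s)
  x = 9: RHS = 8, y in [5, 12]  -> 2 point(s)
  x = 10: RHS = 4, y in [2, 15]  -> 2 point(s)
  x = 11: RHS = 9, y in [3, 14]  -> 2 point(s)
  x = 13: RHS = 2, y in [6, 11]  -> 2 point(s)
  x = 14: RHS = 2, y in [6, 11]  -> 2 point(s)
  x = 15: RHS = 1, y in [1, 16]  -> 2 point(s)
Affine points: 22. Add the point at infinity: total = 23.

#E(F_17) = 23


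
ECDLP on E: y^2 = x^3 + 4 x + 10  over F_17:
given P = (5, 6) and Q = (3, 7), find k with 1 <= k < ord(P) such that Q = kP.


Enumerate multiples of P until we hit Q = (3, 7):
  1P = (5, 6)
  2P = (3, 10)
  3P = (13, 10)
  4P = (12, 16)
  5P = (1, 7)
  6P = (10, 8)
  7P = (11, 12)
  8P = (2, 14)
  9P = (2, 3)
  10P = (11, 5)
  11P = (10, 9)
  12P = (1, 10)
  13P = (12, 1)
  14P = (13, 7)
  15P = (3, 7)
Match found at i = 15.

k = 15


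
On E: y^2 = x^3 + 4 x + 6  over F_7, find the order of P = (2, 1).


Compute successive multiples of P until we hit O:
  1P = (2, 1)
  2P = (4, 4)
  3P = (5, 5)
  4P = (1, 5)
  5P = (6, 1)
  6P = (6, 6)
  7P = (1, 2)
  8P = (5, 2)
  ... (continuing to 11P)
  11P = O

ord(P) = 11


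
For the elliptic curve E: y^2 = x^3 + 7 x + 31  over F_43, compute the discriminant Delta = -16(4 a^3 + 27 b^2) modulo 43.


4 a^3 + 27 b^2 = 4*7^3 + 27*31^2 = 1372 + 25947 = 27319
Delta = -16 * (27319) = -437104
Delta mod 43 = 34

Delta = 34 (mod 43)


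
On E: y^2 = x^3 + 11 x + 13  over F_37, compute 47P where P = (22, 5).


k = 47 = 101111_2 (binary, LSB first: 111101)
Double-and-add from P = (22, 5):
  bit 0 = 1: acc = O + (22, 5) = (22, 5)
  bit 1 = 1: acc = (22, 5) + (34, 8) = (25, 22)
  bit 2 = 1: acc = (25, 22) + (18, 30) = (24, 35)
  bit 3 = 1: acc = (24, 35) + (31, 8) = (15, 36)
  bit 4 = 0: acc unchanged = (15, 36)
  bit 5 = 1: acc = (15, 36) + (3, 31) = (22, 32)

47P = (22, 32)


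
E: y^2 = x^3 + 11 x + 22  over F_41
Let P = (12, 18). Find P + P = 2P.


Doubling: s = (3 x1^2 + a) / (2 y1)
s = (3*12^2 + 11) / (2*18) mod 41 = 18
x3 = s^2 - 2 x1 mod 41 = 18^2 - 2*12 = 13
y3 = s (x1 - x3) - y1 mod 41 = 18 * (12 - 13) - 18 = 5

2P = (13, 5)


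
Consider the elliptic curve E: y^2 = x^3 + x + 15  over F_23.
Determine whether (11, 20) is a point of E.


Check whether y^2 = x^3 + 1 x + 15 (mod 23) for (x, y) = (11, 20).
LHS: y^2 = 20^2 mod 23 = 9
RHS: x^3 + 1 x + 15 = 11^3 + 1*11 + 15 mod 23 = 0
LHS != RHS

No, not on the curve


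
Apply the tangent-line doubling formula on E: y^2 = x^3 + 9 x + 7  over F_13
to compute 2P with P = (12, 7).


Doubling: s = (3 x1^2 + a) / (2 y1)
s = (3*12^2 + 9) / (2*7) mod 13 = 12
x3 = s^2 - 2 x1 mod 13 = 12^2 - 2*12 = 3
y3 = s (x1 - x3) - y1 mod 13 = 12 * (12 - 3) - 7 = 10

2P = (3, 10)


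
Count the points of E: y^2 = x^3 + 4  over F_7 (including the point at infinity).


For each x in F_7, count y with y^2 = x^3 + 0 x + 4 mod 7:
  x = 0: RHS = 4, y in [2, 5]  -> 2 point(s)
Affine points: 2. Add the point at infinity: total = 3.

#E(F_7) = 3


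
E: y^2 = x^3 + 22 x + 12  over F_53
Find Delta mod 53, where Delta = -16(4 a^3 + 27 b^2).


4 a^3 + 27 b^2 = 4*22^3 + 27*12^2 = 42592 + 3888 = 46480
Delta = -16 * (46480) = -743680
Delta mod 53 = 16

Delta = 16 (mod 53)


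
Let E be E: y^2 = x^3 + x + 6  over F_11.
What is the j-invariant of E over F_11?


Delta = -16(4 a^3 + 27 b^2) mod 11 = 4
-1728 * (4 a)^3 = -1728 * (4*1)^3 mod 11 = 2
j = 2 * 4^(-1) mod 11 = 6

j = 6 (mod 11)


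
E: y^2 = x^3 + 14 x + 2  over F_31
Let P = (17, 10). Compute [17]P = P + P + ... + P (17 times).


k = 17 = 10001_2 (binary, LSB first: 10001)
Double-and-add from P = (17, 10):
  bit 0 = 1: acc = O + (17, 10) = (17, 10)
  bit 1 = 0: acc unchanged = (17, 10)
  bit 2 = 0: acc unchanged = (17, 10)
  bit 3 = 0: acc unchanged = (17, 10)
  bit 4 = 1: acc = (17, 10) + (21, 3) = (29, 11)

17P = (29, 11)


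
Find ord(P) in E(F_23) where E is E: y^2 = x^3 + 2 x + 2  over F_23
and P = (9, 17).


Compute successive multiples of P until we hit O:
  1P = (9, 17)
  2P = (8, 22)
  3P = (8, 1)
  4P = (9, 6)
  5P = O

ord(P) = 5


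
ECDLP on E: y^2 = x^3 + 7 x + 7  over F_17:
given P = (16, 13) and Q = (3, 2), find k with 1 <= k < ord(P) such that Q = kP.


Enumerate multiples of P until we hit Q = (3, 2):
  1P = (16, 13)
  2P = (11, 2)
  3P = (3, 2)
Match found at i = 3.

k = 3


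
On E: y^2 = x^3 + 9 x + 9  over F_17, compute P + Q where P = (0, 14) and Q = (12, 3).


P != Q, so use the chord formula.
s = (y2 - y1) / (x2 - x1) = (6) / (12) mod 17 = 9
x3 = s^2 - x1 - x2 mod 17 = 9^2 - 0 - 12 = 1
y3 = s (x1 - x3) - y1 mod 17 = 9 * (0 - 1) - 14 = 11

P + Q = (1, 11)


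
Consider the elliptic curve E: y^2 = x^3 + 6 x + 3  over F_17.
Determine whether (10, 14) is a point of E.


Check whether y^2 = x^3 + 6 x + 3 (mod 17) for (x, y) = (10, 14).
LHS: y^2 = 14^2 mod 17 = 9
RHS: x^3 + 6 x + 3 = 10^3 + 6*10 + 3 mod 17 = 9
LHS = RHS

Yes, on the curve


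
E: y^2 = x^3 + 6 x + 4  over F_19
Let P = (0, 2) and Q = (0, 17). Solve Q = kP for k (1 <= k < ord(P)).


Enumerate multiples of P until we hit Q = (0, 17):
  1P = (0, 2)
  2P = (7, 16)
  3P = (16, 4)
  4P = (14, 1)
  5P = (2, 9)
  6P = (15, 12)
  7P = (15, 7)
  8P = (2, 10)
  9P = (14, 18)
  10P = (16, 15)
  11P = (7, 3)
  12P = (0, 17)
Match found at i = 12.

k = 12


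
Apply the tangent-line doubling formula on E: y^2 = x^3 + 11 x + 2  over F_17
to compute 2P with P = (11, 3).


Doubling: s = (3 x1^2 + a) / (2 y1)
s = (3*11^2 + 11) / (2*3) mod 17 = 0
x3 = s^2 - 2 x1 mod 17 = 0^2 - 2*11 = 12
y3 = s (x1 - x3) - y1 mod 17 = 0 * (11 - 12) - 3 = 14

2P = (12, 14)


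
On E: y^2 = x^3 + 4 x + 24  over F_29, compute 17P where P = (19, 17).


k = 17 = 10001_2 (binary, LSB first: 10001)
Double-and-add from P = (19, 17):
  bit 0 = 1: acc = O + (19, 17) = (19, 17)
  bit 1 = 0: acc unchanged = (19, 17)
  bit 2 = 0: acc unchanged = (19, 17)
  bit 3 = 0: acc unchanged = (19, 17)
  bit 4 = 1: acc = (19, 17) + (10, 7) = (22, 28)

17P = (22, 28)


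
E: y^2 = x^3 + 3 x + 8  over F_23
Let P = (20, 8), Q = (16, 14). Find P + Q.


P != Q, so use the chord formula.
s = (y2 - y1) / (x2 - x1) = (6) / (19) mod 23 = 10
x3 = s^2 - x1 - x2 mod 23 = 10^2 - 20 - 16 = 18
y3 = s (x1 - x3) - y1 mod 23 = 10 * (20 - 18) - 8 = 12

P + Q = (18, 12)


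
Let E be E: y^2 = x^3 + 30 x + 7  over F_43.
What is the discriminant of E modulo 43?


4 a^3 + 27 b^2 = 4*30^3 + 27*7^2 = 108000 + 1323 = 109323
Delta = -16 * (109323) = -1749168
Delta mod 43 = 29

Delta = 29 (mod 43)


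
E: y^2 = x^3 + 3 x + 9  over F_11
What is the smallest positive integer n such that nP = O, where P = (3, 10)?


Compute successive multiples of P until we hit O:
  1P = (3, 10)
  2P = (10, 7)
  3P = (2, 10)
  4P = (6, 1)
  5P = (0, 3)
  6P = (0, 8)
  7P = (6, 10)
  8P = (2, 1)
  ... (continuing to 11P)
  11P = O

ord(P) = 11


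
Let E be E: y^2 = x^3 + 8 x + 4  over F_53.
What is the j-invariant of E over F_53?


Delta = -16(4 a^3 + 27 b^2) mod 53 = 17
-1728 * (4 a)^3 = -1728 * (4*8)^3 mod 53 = 29
j = 29 * 17^(-1) mod 53 = 36

j = 36 (mod 53)


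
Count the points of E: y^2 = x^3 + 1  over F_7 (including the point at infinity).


For each x in F_7, count y with y^2 = x^3 + 0 x + 1 mod 7:
  x = 0: RHS = 1, y in [1, 6]  -> 2 point(s)
  x = 1: RHS = 2, y in [3, 4]  -> 2 point(s)
  x = 2: RHS = 2, y in [3, 4]  -> 2 point(s)
  x = 3: RHS = 0, y in [0]  -> 1 point(s)
  x = 4: RHS = 2, y in [3, 4]  -> 2 point(s)
  x = 5: RHS = 0, y in [0]  -> 1 point(s)
  x = 6: RHS = 0, y in [0]  -> 1 point(s)
Affine points: 11. Add the point at infinity: total = 12.

#E(F_7) = 12


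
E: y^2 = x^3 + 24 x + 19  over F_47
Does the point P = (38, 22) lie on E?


Check whether y^2 = x^3 + 24 x + 19 (mod 47) for (x, y) = (38, 22).
LHS: y^2 = 22^2 mod 47 = 14
RHS: x^3 + 24 x + 19 = 38^3 + 24*38 + 19 mod 47 = 14
LHS = RHS

Yes, on the curve


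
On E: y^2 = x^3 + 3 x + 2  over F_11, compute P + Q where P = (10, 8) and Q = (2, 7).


P != Q, so use the chord formula.
s = (y2 - y1) / (x2 - x1) = (10) / (3) mod 11 = 7
x3 = s^2 - x1 - x2 mod 11 = 7^2 - 10 - 2 = 4
y3 = s (x1 - x3) - y1 mod 11 = 7 * (10 - 4) - 8 = 1

P + Q = (4, 1)


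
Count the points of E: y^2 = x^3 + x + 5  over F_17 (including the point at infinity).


For each x in F_17, count y with y^2 = x^3 + 1 x + 5 mod 17:
  x = 2: RHS = 15, y in [7, 10]  -> 2 point(s)
  x = 3: RHS = 1, y in [1, 16]  -> 2 point(s)
  x = 5: RHS = 16, y in [4, 13]  -> 2 point(s)
  x = 7: RHS = 15, y in [7, 10]  -> 2 point(s)
  x = 8: RHS = 15, y in [7, 10]  -> 2 point(s)
  x = 11: RHS = 4, y in [2, 15]  -> 2 point(s)
  x = 14: RHS = 9, y in [3, 14]  -> 2 point(s)
Affine points: 14. Add the point at infinity: total = 15.

#E(F_17) = 15


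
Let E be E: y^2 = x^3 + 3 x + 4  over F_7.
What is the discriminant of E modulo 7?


4 a^3 + 27 b^2 = 4*3^3 + 27*4^2 = 108 + 432 = 540
Delta = -16 * (540) = -8640
Delta mod 7 = 5

Delta = 5 (mod 7)


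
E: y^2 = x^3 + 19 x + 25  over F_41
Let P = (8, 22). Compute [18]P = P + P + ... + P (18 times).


k = 18 = 10010_2 (binary, LSB first: 01001)
Double-and-add from P = (8, 22):
  bit 0 = 0: acc unchanged = O
  bit 1 = 1: acc = O + (29, 18) = (29, 18)
  bit 2 = 0: acc unchanged = (29, 18)
  bit 3 = 0: acc unchanged = (29, 18)
  bit 4 = 1: acc = (29, 18) + (36, 25) = (18, 34)

18P = (18, 34)


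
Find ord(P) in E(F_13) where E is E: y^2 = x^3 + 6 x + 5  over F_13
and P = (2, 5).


Compute successive multiples of P until we hit O:
  1P = (2, 5)
  2P = (6, 6)
  3P = (1, 5)
  4P = (10, 8)
  5P = (5, 2)
  6P = (7, 0)
  7P = (5, 11)
  8P = (10, 5)
  ... (continuing to 12P)
  12P = O

ord(P) = 12


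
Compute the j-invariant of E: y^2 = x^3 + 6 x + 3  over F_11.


Delta = -16(4 a^3 + 27 b^2) mod 11 = 9
-1728 * (4 a)^3 = -1728 * (4*6)^3 mod 11 = 3
j = 3 * 9^(-1) mod 11 = 4

j = 4 (mod 11)


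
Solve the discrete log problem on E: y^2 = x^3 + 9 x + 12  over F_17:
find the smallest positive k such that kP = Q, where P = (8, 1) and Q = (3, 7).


Enumerate multiples of P until we hit Q = (3, 7):
  1P = (8, 1)
  2P = (16, 11)
  3P = (2, 15)
  4P = (3, 10)
  5P = (14, 3)
  6P = (14, 14)
  7P = (3, 7)
Match found at i = 7.

k = 7


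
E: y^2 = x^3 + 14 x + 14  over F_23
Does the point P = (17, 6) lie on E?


Check whether y^2 = x^3 + 14 x + 14 (mod 23) for (x, y) = (17, 6).
LHS: y^2 = 6^2 mod 23 = 13
RHS: x^3 + 14 x + 14 = 17^3 + 14*17 + 14 mod 23 = 13
LHS = RHS

Yes, on the curve


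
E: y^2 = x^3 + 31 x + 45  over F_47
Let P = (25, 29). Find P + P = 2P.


Doubling: s = (3 x1^2 + a) / (2 y1)
s = (3*25^2 + 31) / (2*29) mod 47 = 28
x3 = s^2 - 2 x1 mod 47 = 28^2 - 2*25 = 29
y3 = s (x1 - x3) - y1 mod 47 = 28 * (25 - 29) - 29 = 0

2P = (29, 0)


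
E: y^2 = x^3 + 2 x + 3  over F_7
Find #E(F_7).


For each x in F_7, count y with y^2 = x^3 + 2 x + 3 mod 7:
  x = 2: RHS = 1, y in [1, 6]  -> 2 point(s)
  x = 3: RHS = 1, y in [1, 6]  -> 2 point(s)
  x = 6: RHS = 0, y in [0]  -> 1 point(s)
Affine points: 5. Add the point at infinity: total = 6.

#E(F_7) = 6


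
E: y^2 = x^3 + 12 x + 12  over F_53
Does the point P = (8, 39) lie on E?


Check whether y^2 = x^3 + 12 x + 12 (mod 53) for (x, y) = (8, 39).
LHS: y^2 = 39^2 mod 53 = 37
RHS: x^3 + 12 x + 12 = 8^3 + 12*8 + 12 mod 53 = 37
LHS = RHS

Yes, on the curve


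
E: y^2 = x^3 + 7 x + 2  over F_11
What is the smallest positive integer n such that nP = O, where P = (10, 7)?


Compute successive multiples of P until we hit O:
  1P = (10, 7)
  2P = (7, 3)
  3P = (8, 3)
  4P = (8, 8)
  5P = (7, 8)
  6P = (10, 4)
  7P = O

ord(P) = 7


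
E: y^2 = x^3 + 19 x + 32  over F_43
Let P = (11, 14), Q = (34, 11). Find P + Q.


P != Q, so use the chord formula.
s = (y2 - y1) / (x2 - x1) = (40) / (23) mod 43 = 41
x3 = s^2 - x1 - x2 mod 43 = 41^2 - 11 - 34 = 2
y3 = s (x1 - x3) - y1 mod 43 = 41 * (11 - 2) - 14 = 11

P + Q = (2, 11)


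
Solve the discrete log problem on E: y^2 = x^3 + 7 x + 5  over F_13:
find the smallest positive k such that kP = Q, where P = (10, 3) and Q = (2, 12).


Enumerate multiples of P until we hit Q = (2, 12):
  1P = (10, 3)
  2P = (2, 12)
Match found at i = 2.

k = 2


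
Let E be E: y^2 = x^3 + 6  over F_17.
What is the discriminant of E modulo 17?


4 a^3 + 27 b^2 = 4*0^3 + 27*6^2 = 0 + 972 = 972
Delta = -16 * (972) = -15552
Delta mod 17 = 3

Delta = 3 (mod 17)


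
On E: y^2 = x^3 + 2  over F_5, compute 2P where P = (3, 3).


k = 2 = 10_2 (binary, LSB first: 01)
Double-and-add from P = (3, 3):
  bit 0 = 0: acc unchanged = O
  bit 1 = 1: acc = O + (3, 2) = (3, 2)

2P = (3, 2)


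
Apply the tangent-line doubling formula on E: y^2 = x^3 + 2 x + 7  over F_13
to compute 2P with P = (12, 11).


Doubling: s = (3 x1^2 + a) / (2 y1)
s = (3*12^2 + 2) / (2*11) mod 13 = 2
x3 = s^2 - 2 x1 mod 13 = 2^2 - 2*12 = 6
y3 = s (x1 - x3) - y1 mod 13 = 2 * (12 - 6) - 11 = 1

2P = (6, 1)


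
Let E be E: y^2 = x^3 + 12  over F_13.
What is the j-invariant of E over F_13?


Delta = -16(4 a^3 + 27 b^2) mod 13 = 10
-1728 * (4 a)^3 = -1728 * (4*0)^3 mod 13 = 0
j = 0 * 10^(-1) mod 13 = 0

j = 0 (mod 13)


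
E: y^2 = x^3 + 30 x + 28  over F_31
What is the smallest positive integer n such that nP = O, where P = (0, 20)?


Compute successive multiples of P until we hit O:
  1P = (0, 20)
  2P = (18, 13)
  3P = (1, 20)
  4P = (30, 11)
  5P = (20, 17)
  6P = (8, 6)
  7P = (28, 29)
  8P = (12, 16)
  ... (continuing to 31P)
  31P = O

ord(P) = 31


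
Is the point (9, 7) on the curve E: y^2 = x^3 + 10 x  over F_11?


Check whether y^2 = x^3 + 10 x + 0 (mod 11) for (x, y) = (9, 7).
LHS: y^2 = 7^2 mod 11 = 5
RHS: x^3 + 10 x + 0 = 9^3 + 10*9 + 0 mod 11 = 5
LHS = RHS

Yes, on the curve


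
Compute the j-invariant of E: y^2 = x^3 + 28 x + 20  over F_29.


Delta = -16(4 a^3 + 27 b^2) mod 29 = 17
-1728 * (4 a)^3 = -1728 * (4*28)^3 mod 29 = 15
j = 15 * 17^(-1) mod 29 = 6

j = 6 (mod 29)


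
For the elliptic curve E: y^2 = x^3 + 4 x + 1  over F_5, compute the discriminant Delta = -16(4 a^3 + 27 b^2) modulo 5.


4 a^3 + 27 b^2 = 4*4^3 + 27*1^2 = 256 + 27 = 283
Delta = -16 * (283) = -4528
Delta mod 5 = 2

Delta = 2 (mod 5)


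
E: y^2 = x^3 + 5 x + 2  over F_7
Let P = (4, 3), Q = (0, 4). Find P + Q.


P != Q, so use the chord formula.
s = (y2 - y1) / (x2 - x1) = (1) / (3) mod 7 = 5
x3 = s^2 - x1 - x2 mod 7 = 5^2 - 4 - 0 = 0
y3 = s (x1 - x3) - y1 mod 7 = 5 * (4 - 0) - 3 = 3

P + Q = (0, 3)


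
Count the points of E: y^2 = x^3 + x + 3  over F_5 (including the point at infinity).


For each x in F_5, count y with y^2 = x^3 + 1 x + 3 mod 5:
  x = 1: RHS = 0, y in [0]  -> 1 point(s)
  x = 4: RHS = 1, y in [1, 4]  -> 2 point(s)
Affine points: 3. Add the point at infinity: total = 4.

#E(F_5) = 4


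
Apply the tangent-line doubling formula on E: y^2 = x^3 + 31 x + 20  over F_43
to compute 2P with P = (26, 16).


Doubling: s = (3 x1^2 + a) / (2 y1)
s = (3*26^2 + 31) / (2*16) mod 43 = 20
x3 = s^2 - 2 x1 mod 43 = 20^2 - 2*26 = 4
y3 = s (x1 - x3) - y1 mod 43 = 20 * (26 - 4) - 16 = 37

2P = (4, 37)


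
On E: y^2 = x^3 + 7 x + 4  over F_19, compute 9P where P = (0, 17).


k = 9 = 1001_2 (binary, LSB first: 1001)
Double-and-add from P = (0, 17):
  bit 0 = 1: acc = O + (0, 17) = (0, 17)
  bit 1 = 0: acc unchanged = (0, 17)
  bit 2 = 0: acc unchanged = (0, 17)
  bit 3 = 1: acc = (0, 17) + (11, 5) = (15, 8)

9P = (15, 8)


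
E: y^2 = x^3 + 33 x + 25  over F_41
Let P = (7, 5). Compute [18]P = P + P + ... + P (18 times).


k = 18 = 10010_2 (binary, LSB first: 01001)
Double-and-add from P = (7, 5):
  bit 0 = 0: acc unchanged = O
  bit 1 = 1: acc = O + (23, 35) = (23, 35)
  bit 2 = 0: acc unchanged = (23, 35)
  bit 3 = 0: acc unchanged = (23, 35)
  bit 4 = 1: acc = (23, 35) + (17, 13) = (19, 7)

18P = (19, 7)


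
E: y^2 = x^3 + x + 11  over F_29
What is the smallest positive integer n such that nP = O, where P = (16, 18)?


Compute successive multiples of P until we hit O:
  1P = (16, 18)
  2P = (1, 10)
  3P = (7, 10)
  4P = (5, 24)
  5P = (21, 19)
  6P = (28, 26)
  7P = (8, 26)
  8P = (6, 1)
  ... (continuing to 29P)
  29P = O

ord(P) = 29


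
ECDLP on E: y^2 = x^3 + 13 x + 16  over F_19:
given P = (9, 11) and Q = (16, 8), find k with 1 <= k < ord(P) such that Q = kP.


Enumerate multiples of P until we hit Q = (16, 8):
  1P = (9, 11)
  2P = (10, 5)
  3P = (17, 18)
  4P = (0, 4)
  5P = (16, 11)
  6P = (13, 8)
  7P = (13, 11)
  8P = (16, 8)
Match found at i = 8.

k = 8


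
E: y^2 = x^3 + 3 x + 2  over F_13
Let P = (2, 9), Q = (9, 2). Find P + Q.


P != Q, so use the chord formula.
s = (y2 - y1) / (x2 - x1) = (6) / (7) mod 13 = 12
x3 = s^2 - x1 - x2 mod 13 = 12^2 - 2 - 9 = 3
y3 = s (x1 - x3) - y1 mod 13 = 12 * (2 - 3) - 9 = 5

P + Q = (3, 5)


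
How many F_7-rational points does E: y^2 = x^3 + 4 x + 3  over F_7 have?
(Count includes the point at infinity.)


For each x in F_7, count y with y^2 = x^3 + 4 x + 3 mod 7:
  x = 1: RHS = 1, y in [1, 6]  -> 2 point(s)
  x = 3: RHS = 0, y in [0]  -> 1 point(s)
  x = 5: RHS = 1, y in [1, 6]  -> 2 point(s)
Affine points: 5. Add the point at infinity: total = 6.

#E(F_7) = 6


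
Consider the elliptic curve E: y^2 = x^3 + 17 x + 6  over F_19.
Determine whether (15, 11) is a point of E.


Check whether y^2 = x^3 + 17 x + 6 (mod 19) for (x, y) = (15, 11).
LHS: y^2 = 11^2 mod 19 = 7
RHS: x^3 + 17 x + 6 = 15^3 + 17*15 + 6 mod 19 = 7
LHS = RHS

Yes, on the curve


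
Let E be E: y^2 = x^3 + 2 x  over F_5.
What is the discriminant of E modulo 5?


4 a^3 + 27 b^2 = 4*2^3 + 27*0^2 = 32 + 0 = 32
Delta = -16 * (32) = -512
Delta mod 5 = 3

Delta = 3 (mod 5)


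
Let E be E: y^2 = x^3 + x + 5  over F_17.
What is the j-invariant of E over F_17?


Delta = -16(4 a^3 + 27 b^2) mod 17 = 16
-1728 * (4 a)^3 = -1728 * (4*1)^3 mod 17 = 10
j = 10 * 16^(-1) mod 17 = 7

j = 7 (mod 17)


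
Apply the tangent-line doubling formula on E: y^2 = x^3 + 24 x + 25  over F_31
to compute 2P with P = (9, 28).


Doubling: s = (3 x1^2 + a) / (2 y1)
s = (3*9^2 + 24) / (2*28) mod 31 = 2
x3 = s^2 - 2 x1 mod 31 = 2^2 - 2*9 = 17
y3 = s (x1 - x3) - y1 mod 31 = 2 * (9 - 17) - 28 = 18

2P = (17, 18)


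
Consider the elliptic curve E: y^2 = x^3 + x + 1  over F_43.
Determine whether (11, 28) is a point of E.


Check whether y^2 = x^3 + 1 x + 1 (mod 43) for (x, y) = (11, 28).
LHS: y^2 = 28^2 mod 43 = 10
RHS: x^3 + 1 x + 1 = 11^3 + 1*11 + 1 mod 43 = 10
LHS = RHS

Yes, on the curve


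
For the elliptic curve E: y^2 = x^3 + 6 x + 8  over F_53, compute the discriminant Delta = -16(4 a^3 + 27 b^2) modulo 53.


4 a^3 + 27 b^2 = 4*6^3 + 27*8^2 = 864 + 1728 = 2592
Delta = -16 * (2592) = -41472
Delta mod 53 = 27

Delta = 27 (mod 53)


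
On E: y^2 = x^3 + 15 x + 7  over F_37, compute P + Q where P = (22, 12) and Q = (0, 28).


P != Q, so use the chord formula.
s = (y2 - y1) / (x2 - x1) = (16) / (15) mod 37 = 6
x3 = s^2 - x1 - x2 mod 37 = 6^2 - 22 - 0 = 14
y3 = s (x1 - x3) - y1 mod 37 = 6 * (22 - 14) - 12 = 36

P + Q = (14, 36)


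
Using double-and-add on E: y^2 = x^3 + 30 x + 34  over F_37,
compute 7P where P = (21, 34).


k = 7 = 111_2 (binary, LSB first: 111)
Double-and-add from P = (21, 34):
  bit 0 = 1: acc = O + (21, 34) = (21, 34)
  bit 1 = 1: acc = (21, 34) + (35, 15) = (34, 18)
  bit 2 = 1: acc = (34, 18) + (3, 15) = (28, 16)

7P = (28, 16)


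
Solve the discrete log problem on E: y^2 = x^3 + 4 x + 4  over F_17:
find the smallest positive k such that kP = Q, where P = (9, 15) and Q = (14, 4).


Enumerate multiples of P until we hit Q = (14, 4):
  1P = (9, 15)
  2P = (3, 14)
  3P = (14, 4)
Match found at i = 3.

k = 3


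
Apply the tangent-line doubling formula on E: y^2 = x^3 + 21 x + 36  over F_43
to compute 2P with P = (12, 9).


Doubling: s = (3 x1^2 + a) / (2 y1)
s = (3*12^2 + 21) / (2*9) mod 43 = 18
x3 = s^2 - 2 x1 mod 43 = 18^2 - 2*12 = 42
y3 = s (x1 - x3) - y1 mod 43 = 18 * (12 - 42) - 9 = 10

2P = (42, 10)


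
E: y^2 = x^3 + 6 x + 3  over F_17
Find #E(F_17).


For each x in F_17, count y with y^2 = x^3 + 6 x + 3 mod 17:
  x = 6: RHS = 0, y in [0]  -> 1 point(s)
  x = 8: RHS = 2, y in [6, 11]  -> 2 point(s)
  x = 9: RHS = 4, y in [2, 15]  -> 2 point(s)
  x = 10: RHS = 9, y in [3, 14]  -> 2 point(s)
  x = 12: RHS = 1, y in [1, 16]  -> 2 point(s)
  x = 13: RHS = 0, y in [0]  -> 1 point(s)
  x = 14: RHS = 9, y in [3, 14]  -> 2 point(s)
  x = 15: RHS = 0, y in [0]  -> 1 point(s)
  x = 16: RHS = 13, y in [8, 9]  -> 2 point(s)
Affine points: 15. Add the point at infinity: total = 16.

#E(F_17) = 16


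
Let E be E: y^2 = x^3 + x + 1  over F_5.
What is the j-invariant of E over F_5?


Delta = -16(4 a^3 + 27 b^2) mod 5 = 4
-1728 * (4 a)^3 = -1728 * (4*1)^3 mod 5 = 3
j = 3 * 4^(-1) mod 5 = 2

j = 2 (mod 5)


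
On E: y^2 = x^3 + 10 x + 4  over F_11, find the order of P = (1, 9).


Compute successive multiples of P until we hit O:
  1P = (1, 9)
  2P = (1, 2)
  3P = O

ord(P) = 3


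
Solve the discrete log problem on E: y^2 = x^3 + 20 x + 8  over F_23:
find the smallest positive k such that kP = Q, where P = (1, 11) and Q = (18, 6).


Enumerate multiples of P until we hit Q = (18, 6):
  1P = (1, 11)
  2P = (21, 12)
  3P = (19, 18)
  4P = (16, 10)
  5P = (15, 16)
  6P = (11, 15)
  7P = (13, 21)
  8P = (18, 17)
  9P = (5, 16)
  10P = (20, 17)
  11P = (10, 14)
  12P = (7, 10)
  13P = (8, 17)
  14P = (3, 7)
  15P = (0, 10)
  16P = (0, 13)
  17P = (3, 16)
  18P = (8, 6)
  19P = (7, 13)
  20P = (10, 9)
  21P = (20, 6)
  22P = (5, 7)
  23P = (18, 6)
Match found at i = 23.

k = 23


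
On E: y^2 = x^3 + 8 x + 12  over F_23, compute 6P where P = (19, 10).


k = 6 = 110_2 (binary, LSB first: 011)
Double-and-add from P = (19, 10):
  bit 0 = 0: acc unchanged = O
  bit 1 = 1: acc = O + (14, 4) = (14, 4)
  bit 2 = 1: acc = (14, 4) + (8, 6) = (19, 13)

6P = (19, 13)


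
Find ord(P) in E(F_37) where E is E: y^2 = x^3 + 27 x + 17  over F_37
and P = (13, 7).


Compute successive multiples of P until we hit O:
  1P = (13, 7)
  2P = (4, 35)
  3P = (21, 22)
  4P = (36, 10)
  5P = (9, 8)
  6P = (22, 23)
  7P = (28, 28)
  8P = (32, 33)
  ... (continuing to 17P)
  17P = O

ord(P) = 17


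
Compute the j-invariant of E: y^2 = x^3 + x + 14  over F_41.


Delta = -16(4 a^3 + 27 b^2) mod 41 = 11
-1728 * (4 a)^3 = -1728 * (4*1)^3 mod 41 = 26
j = 26 * 11^(-1) mod 41 = 21

j = 21 (mod 41)


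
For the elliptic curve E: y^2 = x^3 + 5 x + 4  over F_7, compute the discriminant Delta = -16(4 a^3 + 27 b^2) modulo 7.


4 a^3 + 27 b^2 = 4*5^3 + 27*4^2 = 500 + 432 = 932
Delta = -16 * (932) = -14912
Delta mod 7 = 5

Delta = 5 (mod 7)


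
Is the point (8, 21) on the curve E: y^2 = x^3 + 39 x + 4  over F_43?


Check whether y^2 = x^3 + 39 x + 4 (mod 43) for (x, y) = (8, 21).
LHS: y^2 = 21^2 mod 43 = 11
RHS: x^3 + 39 x + 4 = 8^3 + 39*8 + 4 mod 43 = 11
LHS = RHS

Yes, on the curve


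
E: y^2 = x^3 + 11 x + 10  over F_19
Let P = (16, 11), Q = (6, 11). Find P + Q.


P != Q, so use the chord formula.
s = (y2 - y1) / (x2 - x1) = (0) / (9) mod 19 = 0
x3 = s^2 - x1 - x2 mod 19 = 0^2 - 16 - 6 = 16
y3 = s (x1 - x3) - y1 mod 19 = 0 * (16 - 16) - 11 = 8

P + Q = (16, 8)


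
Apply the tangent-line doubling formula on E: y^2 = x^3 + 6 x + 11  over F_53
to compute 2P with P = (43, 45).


Doubling: s = (3 x1^2 + a) / (2 y1)
s = (3*43^2 + 6) / (2*45) mod 53 = 14
x3 = s^2 - 2 x1 mod 53 = 14^2 - 2*43 = 4
y3 = s (x1 - x3) - y1 mod 53 = 14 * (43 - 4) - 45 = 24

2P = (4, 24)


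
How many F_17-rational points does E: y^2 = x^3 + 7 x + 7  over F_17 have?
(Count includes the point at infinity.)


For each x in F_17, count y with y^2 = x^3 + 7 x + 7 mod 17:
  x = 1: RHS = 15, y in [7, 10]  -> 2 point(s)
  x = 3: RHS = 4, y in [2, 15]  -> 2 point(s)
  x = 7: RHS = 8, y in [5, 12]  -> 2 point(s)
  x = 9: RHS = 0, y in [0]  -> 1 point(s)
  x = 11: RHS = 4, y in [2, 15]  -> 2 point(s)
  x = 12: RHS = 0, y in [0]  -> 1 point(s)
  x = 13: RHS = 0, y in [0]  -> 1 point(s)
  x = 15: RHS = 2, y in [6, 11]  -> 2 point(s)
  x = 16: RHS = 16, y in [4, 13]  -> 2 point(s)
Affine points: 15. Add the point at infinity: total = 16.

#E(F_17) = 16


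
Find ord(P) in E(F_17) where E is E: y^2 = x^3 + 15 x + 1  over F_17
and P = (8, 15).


Compute successive multiples of P until we hit O:
  1P = (8, 15)
  2P = (9, 7)
  3P = (13, 8)
  4P = (0, 1)
  5P = (11, 1)
  6P = (16, 11)
  7P = (6, 1)
  8P = (1, 0)
  ... (continuing to 16P)
  16P = O

ord(P) = 16


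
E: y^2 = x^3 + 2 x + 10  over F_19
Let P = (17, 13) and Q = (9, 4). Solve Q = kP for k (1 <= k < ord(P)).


Enumerate multiples of P until we hit Q = (9, 4):
  1P = (17, 13)
  2P = (8, 5)
  3P = (3, 10)
  4P = (10, 17)
  5P = (9, 15)
  6P = (18, 11)
  7P = (7, 5)
  8P = (4, 5)
  9P = (4, 14)
  10P = (7, 14)
  11P = (18, 8)
  12P = (9, 4)
Match found at i = 12.

k = 12


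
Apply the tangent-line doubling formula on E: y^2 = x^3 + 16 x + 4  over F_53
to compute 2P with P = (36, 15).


Doubling: s = (3 x1^2 + a) / (2 y1)
s = (3*36^2 + 16) / (2*15) mod 53 = 10
x3 = s^2 - 2 x1 mod 53 = 10^2 - 2*36 = 28
y3 = s (x1 - x3) - y1 mod 53 = 10 * (36 - 28) - 15 = 12

2P = (28, 12)


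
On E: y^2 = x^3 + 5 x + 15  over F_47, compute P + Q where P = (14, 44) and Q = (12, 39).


P != Q, so use the chord formula.
s = (y2 - y1) / (x2 - x1) = (42) / (45) mod 47 = 26
x3 = s^2 - x1 - x2 mod 47 = 26^2 - 14 - 12 = 39
y3 = s (x1 - x3) - y1 mod 47 = 26 * (14 - 39) - 44 = 11

P + Q = (39, 11)


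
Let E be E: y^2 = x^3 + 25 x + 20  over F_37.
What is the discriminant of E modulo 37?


4 a^3 + 27 b^2 = 4*25^3 + 27*20^2 = 62500 + 10800 = 73300
Delta = -16 * (73300) = -1172800
Delta mod 37 = 26

Delta = 26 (mod 37)


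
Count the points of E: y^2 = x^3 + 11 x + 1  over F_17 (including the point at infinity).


For each x in F_17, count y with y^2 = x^3 + 11 x + 1 mod 17:
  x = 0: RHS = 1, y in [1, 16]  -> 2 point(s)
  x = 1: RHS = 13, y in [8, 9]  -> 2 point(s)
  x = 7: RHS = 13, y in [8, 9]  -> 2 point(s)
  x = 9: RHS = 13, y in [8, 9]  -> 2 point(s)
  x = 11: RHS = 8, y in [5, 12]  -> 2 point(s)
  x = 12: RHS = 8, y in [5, 12]  -> 2 point(s)
  x = 14: RHS = 9, y in [3, 14]  -> 2 point(s)
Affine points: 14. Add the point at infinity: total = 15.

#E(F_17) = 15


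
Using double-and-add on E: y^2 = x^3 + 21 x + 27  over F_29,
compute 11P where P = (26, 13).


k = 11 = 1011_2 (binary, LSB first: 1101)
Double-and-add from P = (26, 13):
  bit 0 = 1: acc = O + (26, 13) = (26, 13)
  bit 1 = 1: acc = (26, 13) + (1, 22) = (27, 21)
  bit 2 = 0: acc unchanged = (27, 21)
  bit 3 = 1: acc = (27, 21) + (11, 9) = (26, 16)

11P = (26, 16)


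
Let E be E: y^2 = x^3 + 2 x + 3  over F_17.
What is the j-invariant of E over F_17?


Delta = -16(4 a^3 + 27 b^2) mod 17 = 3
-1728 * (4 a)^3 = -1728 * (4*2)^3 mod 17 = 12
j = 12 * 3^(-1) mod 17 = 4

j = 4 (mod 17)
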